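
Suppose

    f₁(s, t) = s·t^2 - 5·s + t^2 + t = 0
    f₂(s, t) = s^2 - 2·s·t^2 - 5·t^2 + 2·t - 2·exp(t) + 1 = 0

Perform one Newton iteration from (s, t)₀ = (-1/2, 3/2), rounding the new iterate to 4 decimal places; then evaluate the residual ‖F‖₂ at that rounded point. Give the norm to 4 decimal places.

At (-1/2, 3/2): F = (5.1250, -13.713378).
Jacobian J = [[t^2 - 5, 2·s·t + 2·t + 1], [2·s - 2·t^2, -4·s·t - 10·t - 2·exp(t) + 2]].
At the point, J = [[-2.7500, 2.5000], [-5.5000, -18.963378]] (det J = 65.899290).
Solving J·Δ = −F gives Δ = (0.9545, -1.0000).
Then the next iterate is (s, t)₁ = (0.4545, 0.5000).
Re-evaluating at (0.4545, 0.5000): F = (-1.408875, -2.568122), so ‖F‖₂ = 2.9292.

2.9292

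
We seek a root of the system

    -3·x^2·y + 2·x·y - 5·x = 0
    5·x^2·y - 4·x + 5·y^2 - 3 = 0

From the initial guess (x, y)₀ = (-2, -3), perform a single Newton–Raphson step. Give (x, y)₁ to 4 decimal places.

At (-2, -3): F = (58.0000, -10.0000).
Jacobian J = [[-6·x·y + 2·y - 5, -3·x^2 + 2·x], [10·x·y - 4, 5·x^2 + 10·y]].
At the point, J = [[-47.0000, -16.0000], [56.0000, -10.0000]] (det J = 1366.0000).
Solving J·Δ = −F gives Δ = (0.5417, 2.0337).
Then the next iterate is (x, y)₁ = (-1.4583, -0.9663).

(-1.4583, -0.9663)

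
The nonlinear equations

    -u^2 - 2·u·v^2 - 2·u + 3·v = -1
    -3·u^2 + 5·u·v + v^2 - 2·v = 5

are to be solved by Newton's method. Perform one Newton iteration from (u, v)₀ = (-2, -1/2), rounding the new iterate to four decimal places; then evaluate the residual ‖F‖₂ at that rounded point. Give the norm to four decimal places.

39.0733

At (-2, -1/2): F = (0.5000, -10.7500).
Jacobian J = [[-2·u - 2·v^2 - 2, -4·u·v + 3], [-6·u + 5·v, 5·u + 2·v - 2]].
At the point, J = [[1.5000, -1.0000], [9.5000, -13.0000]] (det J = -10.0000).
Solving J·Δ = −F gives Δ = (-1.7250, -2.0875).
Then the next iterate is (u, v)₁ = (-3.7250, -2.5875).
Re-evaluating at (-3.7250, -2.5875): F = (36.690789, 13.435469), so ‖F‖₂ = 39.0733.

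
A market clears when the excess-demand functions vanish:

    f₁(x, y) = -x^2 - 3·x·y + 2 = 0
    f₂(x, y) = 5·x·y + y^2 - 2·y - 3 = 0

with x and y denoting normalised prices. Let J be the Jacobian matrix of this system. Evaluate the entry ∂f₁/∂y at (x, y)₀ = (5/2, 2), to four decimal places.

-7.5000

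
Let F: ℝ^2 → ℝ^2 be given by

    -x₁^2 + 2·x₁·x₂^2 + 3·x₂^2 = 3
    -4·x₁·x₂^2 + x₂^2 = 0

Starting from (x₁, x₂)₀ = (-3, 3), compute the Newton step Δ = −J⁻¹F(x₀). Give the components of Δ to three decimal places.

(0.765, -1.147)

At (-3, 3): F = (-39.000, 117.000).
Jacobian J = [[-2·x₁ + 2·x₂^2, 4·x₁·x₂ + 6·x₂], [-4·x₂^2, -8·x₁·x₂ + 2·x₂]].
At the point, J = [[24.000, -18.000], [-36.000, 78.000]] (det J = 1224.000).
Solving J·Δ = −F gives Δ = (0.765, -1.147).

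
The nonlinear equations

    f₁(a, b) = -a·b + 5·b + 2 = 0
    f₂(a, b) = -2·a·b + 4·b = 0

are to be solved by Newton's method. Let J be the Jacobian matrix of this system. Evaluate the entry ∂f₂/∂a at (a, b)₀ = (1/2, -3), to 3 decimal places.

6.000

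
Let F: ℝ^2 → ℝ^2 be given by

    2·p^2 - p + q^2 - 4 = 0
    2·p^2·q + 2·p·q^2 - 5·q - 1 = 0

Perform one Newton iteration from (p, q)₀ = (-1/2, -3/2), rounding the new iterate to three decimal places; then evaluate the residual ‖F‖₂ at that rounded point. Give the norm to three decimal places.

At (-1/2, -3/2): F = (-0.750, 3.500).
Jacobian J = [[4·p - 1, 2·q], [4·p·q + 2·q^2, 2·p^2 + 4·p·q - 5]].
At the point, J = [[-3.000, -3.000], [7.500, -1.500]] (det J = 27.000).
Solving J·Δ = −F gives Δ = (-0.431, 0.181).
Then the next iterate is (p, q)₁ = (-0.931, -1.319).
Re-evaluating at (-0.931, -1.319): F = (0.40428, 0.06905), so ‖F‖₂ = 0.410.

0.410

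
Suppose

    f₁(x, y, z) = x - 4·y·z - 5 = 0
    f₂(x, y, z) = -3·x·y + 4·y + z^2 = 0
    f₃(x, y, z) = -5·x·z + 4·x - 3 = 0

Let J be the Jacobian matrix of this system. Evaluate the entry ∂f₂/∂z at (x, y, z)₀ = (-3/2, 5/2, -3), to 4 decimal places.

-6.0000

∂f₂/∂z = 2·z.
At (-3/2, 5/2, -3) this is -6.0000.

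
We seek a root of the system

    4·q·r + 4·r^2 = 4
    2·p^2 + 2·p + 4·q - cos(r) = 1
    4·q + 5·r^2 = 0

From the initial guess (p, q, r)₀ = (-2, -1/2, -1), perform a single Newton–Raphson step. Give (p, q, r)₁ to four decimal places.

At (-2, -1/2, -1): F = (2.0000, 0.459698, 3.0000).
Jacobian J = [[0, 4·r, 4·q + 8·r], [4·p + 2, 4, sin(r)], [0, 4, 10·r]].
At the point, J = [[0.0000, -4.0000, -10.0000], [-6.0000, 4.0000, -0.841471], [0.0000, 4.0000, -10.0000]] (det J = 480.0000).
Solving J·Δ = −F gives Δ = (-0.0418, -0.1250, 0.2500).
Then the next iterate is (p, q, r)₁ = (-2.0418, -0.6250, -0.7500).

(-2.0418, -0.6250, -0.7500)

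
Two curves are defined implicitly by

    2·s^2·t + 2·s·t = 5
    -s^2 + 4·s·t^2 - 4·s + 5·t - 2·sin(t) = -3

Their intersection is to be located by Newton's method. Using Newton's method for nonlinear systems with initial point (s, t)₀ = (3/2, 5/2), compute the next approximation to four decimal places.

At (3/2, 5/2): F = (13.7500, 43.553056).
Jacobian J = [[4·s·t + 2·t, 2·s^2 + 2·s], [-2·s + 4·t^2 - 4, 8·s·t - 2·cos(t) + 5]].
At the point, J = [[20.0000, 7.5000], [18.0000, 36.602287]] (det J = 597.045745).
Solving J·Δ = −F gives Δ = (-0.2958, -1.0444).
Then the next iterate is (s, t)₁ = (1.2042, 1.4556).

(1.2042, 1.4556)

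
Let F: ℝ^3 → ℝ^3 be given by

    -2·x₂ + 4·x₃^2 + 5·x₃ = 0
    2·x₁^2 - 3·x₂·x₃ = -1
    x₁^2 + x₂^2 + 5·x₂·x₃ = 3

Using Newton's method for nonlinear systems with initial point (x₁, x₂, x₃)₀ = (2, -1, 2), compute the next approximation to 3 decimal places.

(1.095, -0.342, 0.729)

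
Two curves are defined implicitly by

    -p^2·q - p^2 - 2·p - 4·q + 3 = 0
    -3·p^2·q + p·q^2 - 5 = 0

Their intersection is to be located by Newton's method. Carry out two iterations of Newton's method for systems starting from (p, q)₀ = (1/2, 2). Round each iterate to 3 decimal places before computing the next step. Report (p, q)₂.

At (1/2, 2): F = (-6.750, -4.500).
Jacobian J = [[-2·p·q - 2·p - 2, -p^2 - 4], [-6·p·q + q^2, -3·p^2 + 2·p·q]].
At the point, J = [[-5.000, -4.250], [-2.000, 1.250]] (det J = -14.750).
Solving J·Δ = −F gives Δ = (-1.869, 0.610).
Then the next iterate is (p, q)₁ = (-1.369, 2.610).
Round to (-1.369, 2.610) and repeat: F = (-11.46772, -29.00045), J = [[7.88418, -5.87416], [28.25064, -12.76866]].
Δ = (0.367, -1.460), so (p, q)₂ = (-1.002, 1.150).

(-1.002, 1.150)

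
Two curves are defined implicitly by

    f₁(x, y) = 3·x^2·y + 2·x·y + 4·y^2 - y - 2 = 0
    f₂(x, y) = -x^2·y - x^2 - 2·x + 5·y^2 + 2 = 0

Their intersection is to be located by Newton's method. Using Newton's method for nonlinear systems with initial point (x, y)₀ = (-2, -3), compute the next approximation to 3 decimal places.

At (-2, -3): F = (13.000, 59.000).
Jacobian J = [[6·x·y + 2·y, 3·x^2 + 2·x + 8·y - 1], [-2·x·y - 2·x - 2, -x^2 + 10·y]].
At the point, J = [[30.000, -17.000], [-10.000, -34.000]] (det J = -1190.000).
Solving J·Δ = −F gives Δ = (0.471, 1.597).
Then the next iterate is (x, y)₁ = (-1.529, -1.403).

(-1.529, -1.403)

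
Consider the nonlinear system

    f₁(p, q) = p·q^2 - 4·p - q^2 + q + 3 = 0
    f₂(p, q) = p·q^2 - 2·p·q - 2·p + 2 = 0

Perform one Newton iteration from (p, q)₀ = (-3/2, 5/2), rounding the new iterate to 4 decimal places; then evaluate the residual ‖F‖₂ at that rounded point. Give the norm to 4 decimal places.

At (-3/2, 5/2): F = (-4.1250, 3.1250).
Jacobian J = [[q^2 - 4, 2·p·q - 2·q + 1], [q^2 - 2·q - 2, 2·p·q - 2·p]].
At the point, J = [[2.2500, -11.5000], [-0.7500, -4.5000]] (det J = -18.7500).
Solving J·Δ = −F gives Δ = (2.9067, 0.2100).
Then the next iterate is (p, q)₁ = (1.4067, 2.7100).
Re-evaluating at (1.4067, 2.7100): F = (3.070045, 1.893231), so ‖F‖₂ = 3.6069.

3.6069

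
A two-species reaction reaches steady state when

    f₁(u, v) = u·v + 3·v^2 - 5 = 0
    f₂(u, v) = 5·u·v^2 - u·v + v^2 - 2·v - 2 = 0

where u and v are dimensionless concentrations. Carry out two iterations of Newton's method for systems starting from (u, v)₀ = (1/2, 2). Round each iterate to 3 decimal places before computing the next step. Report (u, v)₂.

(0.494, 1.219)

At (1/2, 2): F = (8.000, 7.000).
Jacobian J = [[v, u + 6·v], [5·v^2 - v, 10·u·v - u + 2·v - 2]].
At the point, J = [[2.000, 12.500], [18.000, 11.500]] (det J = -202.000).
Solving J·Δ = −F gives Δ = (0.022, -0.644).
Then the next iterate is (u, v)₁ = (0.522, 1.356).
Round to (0.522, 1.356) and repeat: F = (1.22404, 1.21800), J = [[1.356, 8.658], [7.83768, 7.26832]].
Δ = (-0.028, -0.137), so (u, v)₂ = (0.494, 1.219).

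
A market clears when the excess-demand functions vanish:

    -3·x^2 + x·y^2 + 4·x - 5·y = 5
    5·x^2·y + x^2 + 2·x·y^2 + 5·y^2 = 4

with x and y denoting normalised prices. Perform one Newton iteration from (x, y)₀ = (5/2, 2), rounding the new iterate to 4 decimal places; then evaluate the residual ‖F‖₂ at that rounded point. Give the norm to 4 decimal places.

At (5/2, 2): F = (-13.7500, 104.7500).
Jacobian J = [[-6·x + y^2 + 4, 2·x·y - 5], [10·x·y + 2·x + 2·y^2, 5·x^2 + 4·x·y + 10·y]].
At the point, J = [[-7.0000, 5.0000], [63.0000, 71.2500]] (det J = -813.7500).
Solving J·Δ = −F gives Δ = (-1.8475, 0.1634).
Then the next iterate is (x, y)₁ = (0.6525, 2.1634).
Re-evaluating at (0.6525, 2.1634): F = (-11.430373, 30.540450), so ‖F‖₂ = 32.6094.

32.6094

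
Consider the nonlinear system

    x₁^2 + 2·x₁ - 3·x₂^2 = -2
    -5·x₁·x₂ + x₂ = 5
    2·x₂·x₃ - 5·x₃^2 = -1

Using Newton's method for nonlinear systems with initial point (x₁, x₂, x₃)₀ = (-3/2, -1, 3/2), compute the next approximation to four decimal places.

(0.2175, -0.4221, 0.8226)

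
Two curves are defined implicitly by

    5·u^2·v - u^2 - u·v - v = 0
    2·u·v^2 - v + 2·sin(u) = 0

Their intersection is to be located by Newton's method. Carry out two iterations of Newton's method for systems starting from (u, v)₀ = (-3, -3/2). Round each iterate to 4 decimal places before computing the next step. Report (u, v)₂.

At (-3, -3/2): F = (-79.5000, -12.282240).
Jacobian J = [[10·u·v - 2·u - v, 5·u^2 - u - 1], [2·v^2 + 2·cos(u), 4·u·v - 1]].
At the point, J = [[52.5000, 47.0000], [2.520015, 17.0000]] (det J = 774.059295).
Solving J·Δ = −F gives Δ = (1.0002, 0.5742).
Then the next iterate is (u, v)₁ = (-1.9998, -0.9258).
Round to (-1.9998, -0.9258) and repeat: F = (-23.437112, -4.321041), J = [[23.439548, 20.995800], [0.882281, 6.405659]].
Δ = (0.4513, 0.6124), so (u, v)₂ = (-1.5485, -0.3134).

(-1.5485, -0.3134)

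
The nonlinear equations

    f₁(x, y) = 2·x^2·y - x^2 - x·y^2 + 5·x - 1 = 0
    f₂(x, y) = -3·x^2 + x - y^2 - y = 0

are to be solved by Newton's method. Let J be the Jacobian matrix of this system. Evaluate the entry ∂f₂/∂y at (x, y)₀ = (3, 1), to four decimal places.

-3.0000

∂f₂/∂y = -2·y - 1.
At (3, 1) this is -3.0000.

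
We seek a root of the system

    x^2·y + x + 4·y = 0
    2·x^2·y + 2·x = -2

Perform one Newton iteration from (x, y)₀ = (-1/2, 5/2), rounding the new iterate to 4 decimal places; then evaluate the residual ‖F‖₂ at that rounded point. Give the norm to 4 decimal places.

At (-1/2, 5/2): F = (10.1250, 2.2500).
Jacobian J = [[2·x·y + 1, x^2 + 4], [4·x·y + 2, 2·x^2]].
At the point, J = [[-1.5000, 4.2500], [-3.0000, 0.5000]] (det J = 12.0000).
Solving J·Δ = −F gives Δ = (0.3750, -2.2500).
Then the next iterate is (x, y)₁ = (-0.1250, 0.2500).
Re-evaluating at (-0.1250, 0.2500): F = (0.878906, 1.757812), so ‖F‖₂ = 1.9653.

1.9653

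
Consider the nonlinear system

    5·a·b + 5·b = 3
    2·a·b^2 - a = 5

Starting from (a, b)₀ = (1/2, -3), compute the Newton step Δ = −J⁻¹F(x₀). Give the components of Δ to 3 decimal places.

(3.380, 10.160)

At (1/2, -3): F = (-25.500, 3.500).
Jacobian J = [[5·b, 5·a + 5], [2·b^2 - 1, 4·a·b]].
At the point, J = [[-15.000, 7.500], [17.000, -6.000]] (det J = -37.500).
Solving J·Δ = −F gives Δ = (3.380, 10.160).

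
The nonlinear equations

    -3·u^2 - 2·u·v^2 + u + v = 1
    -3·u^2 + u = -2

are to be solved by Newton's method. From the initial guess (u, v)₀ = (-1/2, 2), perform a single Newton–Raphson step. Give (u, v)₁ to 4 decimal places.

(-0.6875, 1.1000)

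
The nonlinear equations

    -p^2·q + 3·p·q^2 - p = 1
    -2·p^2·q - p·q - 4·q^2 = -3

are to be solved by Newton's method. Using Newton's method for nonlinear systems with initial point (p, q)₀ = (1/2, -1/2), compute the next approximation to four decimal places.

(0.0926, -1.1296)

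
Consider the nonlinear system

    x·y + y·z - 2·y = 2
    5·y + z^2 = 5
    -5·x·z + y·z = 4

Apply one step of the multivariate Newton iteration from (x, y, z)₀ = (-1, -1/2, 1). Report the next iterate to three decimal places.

(-28.818, 14.545, -33.364)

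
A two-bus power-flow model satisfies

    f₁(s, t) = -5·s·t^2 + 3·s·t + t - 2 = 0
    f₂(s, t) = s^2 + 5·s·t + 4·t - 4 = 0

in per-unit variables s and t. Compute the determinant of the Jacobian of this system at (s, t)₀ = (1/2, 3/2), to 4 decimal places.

-1.3750

J = [[-5·t^2 + 3·t, -10·s·t + 3·s + 1], [2·s + 5·t, 5·s + 4]].
At the point, J = [[-6.7500, -5.0000], [8.5000, 6.5000]].
det J = -1.3750.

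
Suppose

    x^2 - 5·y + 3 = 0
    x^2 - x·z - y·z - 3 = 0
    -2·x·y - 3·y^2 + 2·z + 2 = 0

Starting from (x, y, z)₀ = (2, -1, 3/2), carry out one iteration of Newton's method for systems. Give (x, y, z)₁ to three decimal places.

At (2, -1, 3/2): F = (12.000, -0.500, 6.000).
Jacobian J = [[2·x, -5, 0], [2·x - z, -z, -x - y], [-2·y, -2·x - 6·y, 2]].
At the point, J = [[4.000, -5.000, 0.000], [2.500, -1.500, -1.000], [2.000, 2.000, 2.000]] (det J = 31.000).
Solving J·Δ = −F gives Δ = (-0.419, 2.065, -4.645).
Then the next iterate is (x, y, z)₁ = (1.581, 1.065, -3.145).

(1.581, 1.065, -3.145)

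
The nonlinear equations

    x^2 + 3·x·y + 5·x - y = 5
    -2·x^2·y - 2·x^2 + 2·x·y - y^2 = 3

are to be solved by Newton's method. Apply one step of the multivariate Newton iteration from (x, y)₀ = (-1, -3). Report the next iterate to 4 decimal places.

At (-1, -3): F = (3.0000, -2.0000).
Jacobian J = [[2·x + 3·y + 5, 3·x - 1], [-4·x·y - 4·x + 2·y, -2·x^2 + 2·x - 2·y]].
At the point, J = [[-6.0000, -4.0000], [-14.0000, 2.0000]] (det J = -68.0000).
Solving J·Δ = −F gives Δ = (-0.0294, 0.7941).
Then the next iterate is (x, y)₁ = (-1.0294, -2.2059).

(-1.0294, -2.2059)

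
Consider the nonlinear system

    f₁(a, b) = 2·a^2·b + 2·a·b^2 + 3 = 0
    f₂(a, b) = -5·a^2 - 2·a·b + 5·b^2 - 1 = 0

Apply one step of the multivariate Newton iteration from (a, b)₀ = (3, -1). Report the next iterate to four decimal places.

(1.9207, -1.2988)

At (3, -1): F = (-9.0000, -35.0000).
Jacobian J = [[4·a·b + 2·b^2, 2·a^2 + 4·a·b], [-10·a - 2·b, -2·a + 10·b]].
At the point, J = [[-10.0000, 6.0000], [-28.0000, -16.0000]] (det J = 328.0000).
Solving J·Δ = −F gives Δ = (-1.0793, -0.2988).
Then the next iterate is (a, b)₁ = (1.9207, -1.2988).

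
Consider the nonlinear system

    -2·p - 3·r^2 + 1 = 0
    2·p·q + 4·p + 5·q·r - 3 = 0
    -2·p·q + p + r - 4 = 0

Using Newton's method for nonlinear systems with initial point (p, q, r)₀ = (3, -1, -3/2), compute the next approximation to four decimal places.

At (3, -1, -3/2): F = (-11.7500, 10.5000, 3.5000).
Jacobian J = [[-2, 0, -6·r], [2·q + 4, 2·p + 5·r, 5·q], [-2·q + 1, -2·p, 1]].
At the point, J = [[-2.0000, 0.0000, 9.0000], [2.0000, -1.5000, -5.0000], [3.0000, -6.0000, 1.0000]] (det J = -4.5000).
Solving J·Δ = −F gives Δ = (-33.2500, -17.0556, -6.0833).
Then the next iterate is (p, q, r)₁ = (-30.2500, -18.0556, -7.5833).

(-30.2500, -18.0556, -7.5833)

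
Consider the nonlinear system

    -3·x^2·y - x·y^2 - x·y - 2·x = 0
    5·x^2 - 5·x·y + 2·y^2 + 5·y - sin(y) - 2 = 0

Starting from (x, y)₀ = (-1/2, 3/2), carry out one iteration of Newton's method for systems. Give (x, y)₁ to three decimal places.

(4.664, 5.264)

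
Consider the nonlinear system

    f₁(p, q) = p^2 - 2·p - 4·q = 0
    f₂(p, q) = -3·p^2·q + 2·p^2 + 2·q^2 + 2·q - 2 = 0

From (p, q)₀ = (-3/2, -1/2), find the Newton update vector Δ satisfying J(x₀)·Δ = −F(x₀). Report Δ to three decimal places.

At (-3/2, -1/2): F = (7.250, 5.375).
Jacobian J = [[2·p - 2, -4], [-6·p·q + 4·p, -3·p^2 + 4·q + 2]].
At the point, J = [[-5.000, -4.000], [-10.500, -6.750]] (det J = -8.250).
Solving J·Δ = −F gives Δ = (-3.326, 5.970).

(-3.326, 5.970)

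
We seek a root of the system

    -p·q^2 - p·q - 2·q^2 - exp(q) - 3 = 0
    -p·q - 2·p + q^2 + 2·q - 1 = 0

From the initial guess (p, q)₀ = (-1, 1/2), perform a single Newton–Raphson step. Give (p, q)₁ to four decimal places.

(-2.8339, -1.3337)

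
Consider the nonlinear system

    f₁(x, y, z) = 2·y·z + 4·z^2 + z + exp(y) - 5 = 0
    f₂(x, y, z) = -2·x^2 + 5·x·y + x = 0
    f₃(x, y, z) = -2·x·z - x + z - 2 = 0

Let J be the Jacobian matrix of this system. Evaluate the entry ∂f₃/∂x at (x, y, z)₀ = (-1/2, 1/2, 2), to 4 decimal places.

∂f₃/∂x = -2·z - 1.
At (-1/2, 1/2, 2) this is -5.0000.

-5.0000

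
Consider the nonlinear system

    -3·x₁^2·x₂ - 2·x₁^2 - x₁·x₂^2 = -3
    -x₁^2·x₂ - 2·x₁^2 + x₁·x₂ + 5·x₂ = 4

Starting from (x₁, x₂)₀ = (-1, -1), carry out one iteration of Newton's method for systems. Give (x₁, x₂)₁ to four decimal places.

(-8.5000, 4.5000)

At (-1, -1): F = (5.0000, -9.0000).
Jacobian J = [[-6·x₁·x₂ - 4·x₁ - x₂^2, -3·x₁^2 - 2·x₁·x₂], [-2·x₁·x₂ - 4·x₁ + x₂, -x₁^2 + x₁ + 5]].
At the point, J = [[-3.0000, -5.0000], [1.0000, 3.0000]] (det J = -4.0000).
Solving J·Δ = −F gives Δ = (-7.5000, 5.5000).
Then the next iterate is (x₁, x₂)₁ = (-8.5000, 4.5000).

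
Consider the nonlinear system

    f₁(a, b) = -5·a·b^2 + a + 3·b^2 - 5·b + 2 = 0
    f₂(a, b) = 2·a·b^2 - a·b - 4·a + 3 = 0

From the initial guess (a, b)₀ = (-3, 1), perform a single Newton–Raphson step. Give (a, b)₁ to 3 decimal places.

(0.721, 1.093)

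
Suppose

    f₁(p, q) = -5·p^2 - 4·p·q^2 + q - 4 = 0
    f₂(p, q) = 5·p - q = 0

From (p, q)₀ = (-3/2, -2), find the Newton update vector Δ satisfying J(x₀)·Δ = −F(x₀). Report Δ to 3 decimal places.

At (-3/2, -2): F = (6.750, -5.500).
Jacobian J = [[-10·p - 4·q^2, -8·p·q + 1], [5, -1]].
At the point, J = [[-1.000, -23.000], [5.000, -1.000]] (det J = 116.000).
Solving J·Δ = −F gives Δ = (1.149, 0.244).

(1.149, 0.244)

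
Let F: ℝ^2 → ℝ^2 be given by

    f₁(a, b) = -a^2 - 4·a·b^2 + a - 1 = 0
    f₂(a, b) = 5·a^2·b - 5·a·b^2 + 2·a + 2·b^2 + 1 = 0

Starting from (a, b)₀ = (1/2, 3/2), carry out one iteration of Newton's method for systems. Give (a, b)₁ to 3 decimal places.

(2.659, -2.614)

At (1/2, 3/2): F = (-5.250, 2.750).
Jacobian J = [[-2·a - 4·b^2 + 1, -8·a·b], [10·a·b - 5·b^2 + 2, 5·a^2 - 10·a·b + 4·b]].
At the point, J = [[-9.000, -6.000], [-1.750, -0.250]] (det J = -8.250).
Solving J·Δ = −F gives Δ = (2.159, -4.114).
Then the next iterate is (a, b)₁ = (2.659, -2.614).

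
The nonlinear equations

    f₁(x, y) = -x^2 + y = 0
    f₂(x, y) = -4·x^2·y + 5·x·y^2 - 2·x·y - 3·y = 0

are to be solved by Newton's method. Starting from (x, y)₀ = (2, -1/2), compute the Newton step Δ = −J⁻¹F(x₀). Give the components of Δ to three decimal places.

(-1.105, 0.081)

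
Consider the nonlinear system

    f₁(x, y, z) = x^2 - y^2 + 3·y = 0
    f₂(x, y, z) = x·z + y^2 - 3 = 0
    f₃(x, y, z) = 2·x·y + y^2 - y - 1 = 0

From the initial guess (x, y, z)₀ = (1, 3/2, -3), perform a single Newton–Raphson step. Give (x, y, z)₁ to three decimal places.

(-0.625, 2.031, -5.719)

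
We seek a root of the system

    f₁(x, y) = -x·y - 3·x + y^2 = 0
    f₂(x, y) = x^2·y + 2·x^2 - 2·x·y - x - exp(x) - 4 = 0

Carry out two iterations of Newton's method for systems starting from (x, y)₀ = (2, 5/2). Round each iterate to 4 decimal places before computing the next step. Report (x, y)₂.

At (2, 5/2): F = (-4.7500, -5.389056).
Jacobian J = [[-y - 3, -x + 2·y], [2·x·y + 4·x - 2·y - exp(x) - 1, x^2 - 2·x]].
At the point, J = [[-5.5000, 3.0000], [4.610944, 0.0000]] (det J = -13.832832).
Solving J·Δ = −F gives Δ = (1.1688, 3.7260).
Then the next iterate is (x, y)₁ = (3.1688, 6.2260).
Round to (3.1688, 6.2260) and repeat: F = (9.527727, 12.194050), J = [[-9.2260, 9.2832], [14.902165, 3.703693]].
Δ = (-0.4516, -1.4752), so (x, y)₂ = (2.7172, 4.7508).

(2.7172, 4.7508)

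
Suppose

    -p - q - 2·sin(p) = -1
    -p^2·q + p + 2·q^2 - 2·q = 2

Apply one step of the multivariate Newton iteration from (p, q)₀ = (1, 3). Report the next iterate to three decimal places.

(-0.439, 1.312)

At (1, 3): F = (-4.68294, 8.000).
Jacobian J = [[-2·cos(p) - 1, -1], [-2·p·q + 1, -p^2 + 4·q - 2]].
At the point, J = [[-2.08060, -1.000], [-5.000, 9.000]] (det J = -23.72544).
Solving J·Δ = −F gives Δ = (-1.439, -1.688).
Then the next iterate is (p, q)₁ = (-0.439, 1.312).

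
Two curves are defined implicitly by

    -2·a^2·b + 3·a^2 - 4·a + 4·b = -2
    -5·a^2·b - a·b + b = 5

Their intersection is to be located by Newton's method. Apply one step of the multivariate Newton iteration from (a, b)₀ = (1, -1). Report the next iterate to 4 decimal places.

(1.0962, -0.7885)

At (1, -1): F = (-1.0000, 0.0000).
Jacobian J = [[-4·a·b + 6·a - 4, -2·a^2 + 4], [-10·a·b - b, -5·a^2 - a + 1]].
At the point, J = [[6.0000, 2.0000], [11.0000, -5.0000]] (det J = -52.0000).
Solving J·Δ = −F gives Δ = (0.0962, 0.2115).
Then the next iterate is (a, b)₁ = (1.0962, -0.7885).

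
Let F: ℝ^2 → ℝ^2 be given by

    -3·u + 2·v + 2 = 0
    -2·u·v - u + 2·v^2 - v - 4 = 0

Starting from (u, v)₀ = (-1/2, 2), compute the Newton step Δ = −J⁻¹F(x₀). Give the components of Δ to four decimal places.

(3.6429, 1.7143)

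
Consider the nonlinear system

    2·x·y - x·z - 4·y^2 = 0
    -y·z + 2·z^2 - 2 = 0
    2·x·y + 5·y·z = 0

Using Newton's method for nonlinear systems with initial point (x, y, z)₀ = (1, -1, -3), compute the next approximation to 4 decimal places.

(2.7500, -0.7500, -1.7500)

At (1, -1, -3): F = (-3.0000, 13.0000, 13.0000).
Jacobian J = [[2·y - z, 2·x - 8·y, -x], [0, -z, -y + 4·z], [2·y, 2·x + 5·z, 5·y]].
At the point, J = [[1.0000, 10.0000, -1.0000], [0.0000, 3.0000, -11.0000], [-2.0000, -13.0000, -5.0000]] (det J = 56.0000).
Solving J·Δ = −F gives Δ = (1.7500, 0.2500, 1.2500).
Then the next iterate is (x, y, z)₁ = (2.7500, -0.7500, -1.7500).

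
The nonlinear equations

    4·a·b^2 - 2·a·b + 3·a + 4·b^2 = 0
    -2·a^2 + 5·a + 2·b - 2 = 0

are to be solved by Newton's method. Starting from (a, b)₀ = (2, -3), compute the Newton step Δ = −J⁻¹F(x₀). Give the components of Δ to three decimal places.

At (2, -3): F = (126.000, -6.000).
Jacobian J = [[4·b^2 - 2·b + 3, 8·a·b - 2·a + 8·b], [-4·a + 5, 2]].
At the point, J = [[45.000, -76.000], [-3.000, 2.000]] (det J = -138.000).
Solving J·Δ = −F gives Δ = (-1.478, 0.783).

(-1.478, 0.783)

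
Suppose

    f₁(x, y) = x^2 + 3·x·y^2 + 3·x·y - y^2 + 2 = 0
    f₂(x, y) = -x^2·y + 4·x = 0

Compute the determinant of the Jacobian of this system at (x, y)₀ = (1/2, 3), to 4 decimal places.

-13.7500

J = [[2·x + 3·y^2 + 3·y, 6·x·y + 3·x - 2·y], [-2·x·y + 4, -x^2]].
At the point, J = [[37.0000, 4.5000], [1.0000, -0.2500]].
det J = -13.7500.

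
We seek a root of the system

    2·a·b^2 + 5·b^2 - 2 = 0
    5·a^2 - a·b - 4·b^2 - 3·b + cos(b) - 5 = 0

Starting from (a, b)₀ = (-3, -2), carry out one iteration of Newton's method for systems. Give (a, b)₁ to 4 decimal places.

(-2.2082, -2.0836)

At (-3, -2): F = (-6.0000, 23.583853).
Jacobian J = [[2·b^2, 4·a·b + 10·b], [10·a - b, -a - 8·b - sin(b) - 3]].
At the point, J = [[8.0000, 4.0000], [-28.0000, 16.909297]] (det J = 247.274379).
Solving J·Δ = −F gives Δ = (0.7918, -0.0836).
Then the next iterate is (a, b)₁ = (-2.2082, -2.0836).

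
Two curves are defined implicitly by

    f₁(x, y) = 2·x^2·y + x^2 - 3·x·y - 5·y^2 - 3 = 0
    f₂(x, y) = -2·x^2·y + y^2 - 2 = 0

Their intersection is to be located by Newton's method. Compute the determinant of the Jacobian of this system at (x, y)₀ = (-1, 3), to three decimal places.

208.000

J = [[4·x·y + 2·x - 3·y, 2·x^2 - 3·x - 10·y], [-4·x·y, -2·x^2 + 2·y]].
At the point, J = [[-23.000, -25.000], [12.000, 4.000]].
det J = 208.000.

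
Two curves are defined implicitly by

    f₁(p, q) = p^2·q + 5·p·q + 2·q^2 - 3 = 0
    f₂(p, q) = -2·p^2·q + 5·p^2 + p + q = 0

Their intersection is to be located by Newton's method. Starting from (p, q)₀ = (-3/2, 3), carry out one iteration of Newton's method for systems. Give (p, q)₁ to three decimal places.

At (-3/2, 3): F = (-0.750, -0.750).
Jacobian J = [[2·p·q + 5·q, p^2 + 5·p + 4·q], [-4·p·q + 10·p + 1, -2·p^2 + 1]].
At the point, J = [[6.000, 6.750], [4.000, -3.500]] (det J = -48.000).
Solving J·Δ = −F gives Δ = (0.160, -0.031).
Then the next iterate is (p, q)₁ = (-1.340, 2.969).

(-1.340, 2.969)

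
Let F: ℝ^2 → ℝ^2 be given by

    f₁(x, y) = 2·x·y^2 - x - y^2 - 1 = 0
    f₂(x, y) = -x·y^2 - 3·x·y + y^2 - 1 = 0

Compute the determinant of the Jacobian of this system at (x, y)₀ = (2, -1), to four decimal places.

J = [[2·y^2 - 1, 4·x·y - 2·y], [-y^2 - 3·y, -2·x·y - 3·x + 2·y]].
At the point, J = [[1.0000, -6.0000], [2.0000, -4.0000]].
det J = 8.0000.

8.0000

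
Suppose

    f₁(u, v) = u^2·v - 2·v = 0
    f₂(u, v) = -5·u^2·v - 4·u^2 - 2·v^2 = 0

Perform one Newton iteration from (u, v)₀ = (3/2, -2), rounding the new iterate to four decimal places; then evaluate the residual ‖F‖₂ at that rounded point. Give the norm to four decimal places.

4.7210

At (3/2, -2): F = (-0.5000, 5.5000).
Jacobian J = [[2·u·v, u^2 - 2], [-10·u·v - 8·u, -5·u^2 - 4·v]].
At the point, J = [[-6.0000, 0.2500], [18.0000, -3.2500]] (det J = 15.0000).
Solving J·Δ = −F gives Δ = (-0.0167, 1.6000).
Then the next iterate is (u, v)₁ = (1.4833, -0.4000).
Re-evaluating at (1.4833, -0.4000): F = (-0.080072, -4.720358), so ‖F‖₂ = 4.7210.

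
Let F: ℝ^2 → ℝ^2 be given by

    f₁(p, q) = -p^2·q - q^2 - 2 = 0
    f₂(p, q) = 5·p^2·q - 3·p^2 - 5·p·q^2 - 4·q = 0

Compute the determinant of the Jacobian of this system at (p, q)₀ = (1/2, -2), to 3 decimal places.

138.250

J = [[-2·p·q, -p^2 - 2·q], [10·p·q - 6·p - 5·q^2, 5·p^2 - 10·p·q - 4]].
At the point, J = [[2.000, 3.750], [-33.000, 7.250]].
det J = 138.250.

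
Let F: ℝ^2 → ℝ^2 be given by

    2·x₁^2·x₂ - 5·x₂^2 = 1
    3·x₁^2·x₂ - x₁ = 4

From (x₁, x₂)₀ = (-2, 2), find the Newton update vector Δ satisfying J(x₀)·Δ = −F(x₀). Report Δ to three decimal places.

At (-2, 2): F = (-5.000, 22.000).
Jacobian J = [[4·x₁·x₂, 2·x₁^2 - 10·x₂], [6·x₁·x₂ - 1, 3·x₁^2]].
At the point, J = [[-16.000, -12.000], [-25.000, 12.000]] (det J = -492.000).
Solving J·Δ = −F gives Δ = (0.415, -0.970).

(0.415, -0.970)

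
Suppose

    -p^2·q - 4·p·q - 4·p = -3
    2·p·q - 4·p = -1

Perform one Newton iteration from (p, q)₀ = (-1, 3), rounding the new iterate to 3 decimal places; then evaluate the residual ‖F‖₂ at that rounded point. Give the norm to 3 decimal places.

At (-1, 3): F = (16.000, -1.000).
Jacobian J = [[-2·p·q - 4·q - 4, -p^2 - 4·p], [2·q - 4, 2·p]].
At the point, J = [[-10.000, 3.000], [2.000, -2.000]] (det J = 14.000).
Solving J·Δ = −F gives Δ = (2.071, 1.571).
Then the next iterate is (p, q)₁ = (1.071, 4.571).
Re-evaluating at (1.071, 4.571): F = (-26.10929, 6.50708), so ‖F‖₂ = 26.908.

26.908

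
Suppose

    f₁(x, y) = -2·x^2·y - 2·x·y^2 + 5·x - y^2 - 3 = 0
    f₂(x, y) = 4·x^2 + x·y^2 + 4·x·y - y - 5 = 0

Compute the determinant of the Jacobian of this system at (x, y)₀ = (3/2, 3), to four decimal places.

506.5000

J = [[-4·x·y - 2·y^2 + 5, -2·x^2 - 4·x·y - 2·y], [8·x + y^2 + 4·y, 2·x·y + 4·x - 1]].
At the point, J = [[-31.0000, -28.5000], [33.0000, 14.0000]].
det J = 506.5000.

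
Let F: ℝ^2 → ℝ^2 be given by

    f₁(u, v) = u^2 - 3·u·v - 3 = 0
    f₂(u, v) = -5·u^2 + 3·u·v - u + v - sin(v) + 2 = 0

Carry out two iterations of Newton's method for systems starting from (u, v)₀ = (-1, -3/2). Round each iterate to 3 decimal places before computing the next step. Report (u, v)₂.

(-0.142, 2.026)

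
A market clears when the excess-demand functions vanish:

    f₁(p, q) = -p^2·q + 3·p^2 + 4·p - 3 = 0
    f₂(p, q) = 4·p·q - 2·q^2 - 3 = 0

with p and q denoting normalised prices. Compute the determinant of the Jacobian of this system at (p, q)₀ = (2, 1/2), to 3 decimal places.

92.000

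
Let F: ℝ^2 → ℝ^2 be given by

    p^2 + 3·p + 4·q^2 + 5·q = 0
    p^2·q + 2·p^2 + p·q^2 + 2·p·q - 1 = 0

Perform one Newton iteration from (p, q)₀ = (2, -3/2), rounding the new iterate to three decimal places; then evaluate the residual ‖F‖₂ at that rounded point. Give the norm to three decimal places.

3.226

At (2, -3/2): F = (11.500, -0.500).
Jacobian J = [[2·p + 3, 8·q + 5], [2·p·q + 4·p + q^2 + 2·q, p^2 + 2·p·q + 2·p]].
At the point, J = [[7.000, -7.000], [1.250, 2.000]] (det J = 22.750).
Solving J·Δ = −F gives Δ = (-0.857, 0.786).
Then the next iterate is (p, q)₁ = (1.143, -0.714).
Re-evaluating at (1.143, -0.714): F = (3.20463, -0.36941), so ‖F‖₂ = 3.226.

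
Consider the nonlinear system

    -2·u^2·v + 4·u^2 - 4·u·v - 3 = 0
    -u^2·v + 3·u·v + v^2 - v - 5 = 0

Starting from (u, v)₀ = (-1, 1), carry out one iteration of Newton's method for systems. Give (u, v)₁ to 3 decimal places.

At (-1, 1): F = (3.000, -9.000).
Jacobian J = [[-4·u·v + 8·u - 4·v, -2·u^2 - 4·u], [-2·u·v + 3·v, -u^2 + 3·u + 2·v - 1]].
At the point, J = [[-8.000, 2.000], [5.000, -3.000]] (det J = 14.000).
Solving J·Δ = −F gives Δ = (-0.643, -4.071).
Then the next iterate is (u, v)₁ = (-1.643, -3.071).

(-1.643, -3.071)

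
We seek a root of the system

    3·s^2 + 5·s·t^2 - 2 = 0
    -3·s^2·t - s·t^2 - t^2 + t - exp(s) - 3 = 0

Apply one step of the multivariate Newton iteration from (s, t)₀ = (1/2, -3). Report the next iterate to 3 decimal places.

(0.707, -0.920)

At (1/2, -3): F = (21.250, -18.89872).
Jacobian J = [[6·s + 5·t^2, 10·s·t], [-6·s·t - t^2 - exp(s), -3·s^2 - 2·s·t - 2·t + 1]].
At the point, J = [[48.000, -15.000], [-1.64872, 9.250]] (det J = 419.26918).
Solving J·Δ = −F gives Δ = (0.207, 2.080).
Then the next iterate is (s, t)₁ = (0.707, -0.920).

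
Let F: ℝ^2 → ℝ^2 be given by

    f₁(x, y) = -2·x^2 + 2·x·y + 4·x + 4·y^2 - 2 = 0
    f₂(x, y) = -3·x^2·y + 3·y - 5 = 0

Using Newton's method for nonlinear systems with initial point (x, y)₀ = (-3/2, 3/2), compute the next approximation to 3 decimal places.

At (-3/2, 3/2): F = (-8.000, -10.625).
Jacobian J = [[-4·x + 2·y + 4, 2·x + 8·y], [-6·x·y, -3·x^2 + 3]].
At the point, J = [[13.000, 9.000], [13.500, -3.750]] (det J = -170.250).
Solving J·Δ = −F gives Δ = (0.738, -0.177).
Then the next iterate is (x, y)₁ = (-0.762, 1.323).

(-0.762, 1.323)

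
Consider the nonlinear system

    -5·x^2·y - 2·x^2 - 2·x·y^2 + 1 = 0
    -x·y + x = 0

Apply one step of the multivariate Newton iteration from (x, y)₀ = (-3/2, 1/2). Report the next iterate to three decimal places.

(-0.706, 0.735)

At (-3/2, 1/2): F = (-8.375, -0.750).
Jacobian J = [[-10·x·y - 4·x - 2·y^2, -5·x^2 - 4·x·y], [-y + 1, -x]].
At the point, J = [[13.000, -8.250], [0.500, 1.500]] (det J = 23.625).
Solving J·Δ = −F gives Δ = (0.794, 0.235).
Then the next iterate is (x, y)₁ = (-0.706, 0.735).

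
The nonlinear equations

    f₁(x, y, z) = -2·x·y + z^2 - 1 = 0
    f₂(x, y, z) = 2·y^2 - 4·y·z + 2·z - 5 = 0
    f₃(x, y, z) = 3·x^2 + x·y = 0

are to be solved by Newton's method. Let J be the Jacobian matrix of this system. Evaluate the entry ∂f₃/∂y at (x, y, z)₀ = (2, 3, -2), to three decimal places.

∂f₃/∂y = x.
At (2, 3, -2) this is 2.000.

2.000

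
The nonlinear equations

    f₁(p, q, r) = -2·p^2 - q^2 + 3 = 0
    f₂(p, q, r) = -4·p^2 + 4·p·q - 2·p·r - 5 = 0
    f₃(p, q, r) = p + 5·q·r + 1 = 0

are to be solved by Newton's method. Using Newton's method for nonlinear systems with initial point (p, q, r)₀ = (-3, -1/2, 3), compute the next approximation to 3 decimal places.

(-1.790, 0.231, 4.068)

At (-3, -1/2, 3): F = (-15.250, -17.000, -9.500).
Jacobian J = [[-4·p, -2·q, 0], [-8·p + 4·q - 2·r, 4·p, -2·p], [1, 5·r, 5·q]].
At the point, J = [[12.000, 1.000, 0.000], [16.000, -12.000, 6.000], [1.000, 15.000, -2.500]] (det J = -674.000).
Solving J·Δ = −F gives Δ = (1.210, 0.731, 1.068).
Then the next iterate is (p, q, r)₁ = (-1.790, 0.231, 4.068).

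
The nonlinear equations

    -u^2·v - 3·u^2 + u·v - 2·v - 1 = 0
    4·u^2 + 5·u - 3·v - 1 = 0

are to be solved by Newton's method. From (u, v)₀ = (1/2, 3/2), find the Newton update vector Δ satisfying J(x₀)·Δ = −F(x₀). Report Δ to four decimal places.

(-0.3889, -1.8333)

At (1/2, 3/2): F = (-4.3750, -2.0000).
Jacobian J = [[-2·u·v - 6·u + v, -u^2 + u - 2], [8·u + 5, -3]].
At the point, J = [[-3.0000, -1.7500], [9.0000, -3.0000]] (det J = 24.7500).
Solving J·Δ = −F gives Δ = (-0.3889, -1.8333).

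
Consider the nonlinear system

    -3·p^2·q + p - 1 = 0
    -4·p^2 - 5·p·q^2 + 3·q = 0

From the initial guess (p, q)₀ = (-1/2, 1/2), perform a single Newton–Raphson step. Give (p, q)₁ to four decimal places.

At (-1/2, 1/2): F = (-1.8750, 1.1250).
Jacobian J = [[-6·p·q + 1, -3·p^2], [-8·p - 5·q^2, -10·p·q + 3]].
At the point, J = [[2.5000, -0.7500], [2.7500, 5.5000]] (det J = 15.8125).
Solving J·Δ = −F gives Δ = (0.5988, -0.5040).
Then the next iterate is (p, q)₁ = (0.0988, -0.0040).

(0.0988, -0.0040)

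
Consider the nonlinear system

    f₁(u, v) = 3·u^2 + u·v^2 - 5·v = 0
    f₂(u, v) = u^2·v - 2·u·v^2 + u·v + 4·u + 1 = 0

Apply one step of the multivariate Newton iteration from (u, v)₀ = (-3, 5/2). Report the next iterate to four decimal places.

At (-3, 5/2): F = (-4.2500, 41.5000).
Jacobian J = [[6·u + v^2, 2·u·v - 5], [2·u·v - 2·v^2 + v + 4, u^2 - 4·u·v + u]].
At the point, J = [[-11.7500, -20.0000], [-21.0000, 36.0000]] (det J = -843.0000).
Solving J·Δ = −F gives Δ = (0.8031, -0.6843).
Then the next iterate is (u, v)₁ = (-2.1969, 1.8157).

(-2.1969, 1.8157)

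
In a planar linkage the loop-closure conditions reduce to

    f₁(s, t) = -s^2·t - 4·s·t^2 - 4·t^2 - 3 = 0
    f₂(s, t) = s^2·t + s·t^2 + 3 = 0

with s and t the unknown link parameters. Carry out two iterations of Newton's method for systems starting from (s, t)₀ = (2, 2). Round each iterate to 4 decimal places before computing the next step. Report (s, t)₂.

(0.0374, 0.9073)

At (2, 2): F = (-59.0000, 19.0000).
Jacobian J = [[-2·s·t - 4·t^2, -s^2 - 8·s·t - 8·t], [2·s·t + t^2, s^2 + 2·s·t]].
At the point, J = [[-24.0000, -52.0000], [12.0000, 12.0000]] (det J = 336.0000).
Solving J·Δ = −F gives Δ = (-0.8333, -0.7500).
Then the next iterate is (s, t)₁ = (1.1667, 1.2500).
Round to (1.1667, 1.2500) and repeat: F = (-18.243361, 6.524455), J = [[-9.166750, -23.028189], [4.479250, 4.277939]].
Δ = (-1.1293, -0.3427), so (s, t)₂ = (0.0374, 0.9073).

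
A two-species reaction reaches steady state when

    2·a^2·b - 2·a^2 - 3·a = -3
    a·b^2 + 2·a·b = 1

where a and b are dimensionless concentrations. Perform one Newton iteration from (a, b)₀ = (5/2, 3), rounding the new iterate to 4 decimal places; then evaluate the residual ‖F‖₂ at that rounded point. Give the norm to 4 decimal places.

9.2472

At (5/2, 3): F = (20.5000, 36.5000).
Jacobian J = [[4·a·b - 4·a - 3, 2·a^2], [b^2 + 2·b, 2·a·b + 2·a]].
At the point, J = [[17.0000, 12.5000], [15.0000, 20.0000]] (det J = 152.5000).
Solving J·Δ = −F gives Δ = (0.3033, -2.0525).
Then the next iterate is (a, b)₁ = (2.8033, 0.9475).
Re-evaluating at (2.8033, 0.9475): F = (-6.235042, 6.828934), so ‖F‖₂ = 9.2472.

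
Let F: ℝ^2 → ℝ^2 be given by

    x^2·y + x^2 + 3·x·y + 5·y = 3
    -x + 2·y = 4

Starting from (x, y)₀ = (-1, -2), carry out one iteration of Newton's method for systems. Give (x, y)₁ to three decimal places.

(0.000, 2.000)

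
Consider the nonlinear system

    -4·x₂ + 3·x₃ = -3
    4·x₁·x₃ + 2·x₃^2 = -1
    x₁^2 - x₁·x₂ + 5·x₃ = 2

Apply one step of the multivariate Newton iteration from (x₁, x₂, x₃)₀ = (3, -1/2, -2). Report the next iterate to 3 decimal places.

(2.203, 0.867, 0.156)

At (3, -1/2, -2): F = (-1.000, -15.000, -1.500).
Jacobian J = [[0, -4, 3], [4·x₃, 0, 4·x₁ + 4·x₃], [2·x₁ - x₂, -x₁, 5]].
At the point, J = [[0.000, -4.000, 3.000], [-8.000, 0.000, 4.000], [6.500, -3.000, 5.000]] (det J = -192.000).
Solving J·Δ = −F gives Δ = (-0.797, 1.367, 2.156).
Then the next iterate is (x₁, x₂, x₃)₁ = (2.203, 0.867, 0.156).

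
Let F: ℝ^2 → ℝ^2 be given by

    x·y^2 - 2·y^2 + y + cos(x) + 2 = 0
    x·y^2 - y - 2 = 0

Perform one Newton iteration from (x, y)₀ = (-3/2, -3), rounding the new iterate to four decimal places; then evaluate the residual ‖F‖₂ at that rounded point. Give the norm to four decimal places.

8.7505

At (-3/2, -3): F = (-32.429263, -12.5000).
Jacobian J = [[y^2 - sin(x), 2·x·y - 4·y + 1], [y^2, 2·x·y - 1]].
At the point, J = [[9.997495, 22.0000], [9.0000, 8.0000]] (det J = -118.020040).
Solving J·Δ = −F gives Δ = (0.1319, 1.4141).
Then the next iterate is (x, y)₁ = (-1.3681, -1.5859).
Re-evaluating at (-1.3681, -1.5859): F = (-7.855626, -3.854979), so ‖F‖₂ = 8.7505.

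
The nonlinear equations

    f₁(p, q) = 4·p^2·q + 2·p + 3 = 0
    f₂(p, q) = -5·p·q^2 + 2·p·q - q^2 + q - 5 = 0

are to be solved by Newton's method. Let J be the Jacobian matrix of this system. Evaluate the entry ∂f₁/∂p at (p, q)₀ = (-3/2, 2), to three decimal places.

-22.000

∂f₁/∂p = 8·p·q + 2.
At (-3/2, 2) this is -22.000.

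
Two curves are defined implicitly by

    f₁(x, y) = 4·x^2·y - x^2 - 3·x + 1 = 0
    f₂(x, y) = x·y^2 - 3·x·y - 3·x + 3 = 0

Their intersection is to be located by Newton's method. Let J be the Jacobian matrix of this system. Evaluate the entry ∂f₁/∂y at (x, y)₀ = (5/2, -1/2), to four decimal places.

25.0000

∂f₁/∂y = 4·x^2.
At (5/2, -1/2) this is 25.0000.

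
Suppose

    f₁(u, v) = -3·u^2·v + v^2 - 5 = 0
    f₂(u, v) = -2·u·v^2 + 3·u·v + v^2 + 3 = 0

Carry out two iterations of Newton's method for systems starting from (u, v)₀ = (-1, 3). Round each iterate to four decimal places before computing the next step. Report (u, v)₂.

At (-1, 3): F = (-5.0000, 21.0000).
Jacobian J = [[-6·u·v, -3·u^2 + 2·v], [-2·v^2 + 3·v, -4·u·v + 3·u + 2·v]].
At the point, J = [[18.0000, 3.0000], [-9.0000, 15.0000]] (det J = 297.0000).
Solving J·Δ = −F gives Δ = (0.4646, -1.1212).
Then the next iterate is (u, v)₁ = (-0.5354, 1.8788).
Round to (-0.5354, 1.8788) and repeat: F = (-3.085802, 7.291966), J = [[6.035457, 2.897641], [-1.423379, 6.175038]].
Δ = (0.9708, -0.9571), so (u, v)₂ = (0.4354, 0.9217).

(0.4354, 0.9217)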